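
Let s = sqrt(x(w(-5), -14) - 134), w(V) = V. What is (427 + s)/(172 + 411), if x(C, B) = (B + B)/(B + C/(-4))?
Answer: 427/583 + I*sqrt(342822)/29733 ≈ 0.73242 + 0.019692*I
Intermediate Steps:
x(C, B) = 2*B/(B - C/4) (x(C, B) = (2*B)/(B + C*(-1/4)) = (2*B)/(B - C/4) = 2*B/(B - C/4))
s = I*sqrt(342822)/51 (s = sqrt(8*(-14)/(-1*(-5) + 4*(-14)) - 134) = sqrt(8*(-14)/(5 - 56) - 134) = sqrt(8*(-14)/(-51) - 134) = sqrt(8*(-14)*(-1/51) - 134) = sqrt(112/51 - 134) = sqrt(-6722/51) = I*sqrt(342822)/51 ≈ 11.481*I)
(427 + s)/(172 + 411) = (427 + I*sqrt(342822)/51)/(172 + 411) = (427 + I*sqrt(342822)/51)/583 = (427 + I*sqrt(342822)/51)*(1/583) = 427/583 + I*sqrt(342822)/29733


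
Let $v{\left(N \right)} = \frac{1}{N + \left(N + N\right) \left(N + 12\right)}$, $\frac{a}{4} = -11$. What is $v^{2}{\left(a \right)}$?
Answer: $\frac{1}{7683984} \approx 1.3014 \cdot 10^{-7}$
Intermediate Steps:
$a = -44$ ($a = 4 \left(-11\right) = -44$)
$v{\left(N \right)} = \frac{1}{N + 2 N \left(12 + N\right)}$
$v^{2}{\left(a \right)} = \left(\frac{1}{\left(-44\right) \left(25 + 2 \left(-44\right)\right)}\right)^{2} = \left(- \frac{1}{44 \left(25 - 88\right)}\right)^{2} = \left(- \frac{1}{44 \left(-63\right)}\right)^{2} = \left(\left(- \frac{1}{44}\right) \left(- \frac{1}{63}\right)\right)^{2} = \left(\frac{1}{2772}\right)^{2} = \frac{1}{7683984}$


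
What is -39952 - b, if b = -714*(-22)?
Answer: -55660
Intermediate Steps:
b = 15708
-39952 - b = -39952 - 1*15708 = -39952 - 15708 = -55660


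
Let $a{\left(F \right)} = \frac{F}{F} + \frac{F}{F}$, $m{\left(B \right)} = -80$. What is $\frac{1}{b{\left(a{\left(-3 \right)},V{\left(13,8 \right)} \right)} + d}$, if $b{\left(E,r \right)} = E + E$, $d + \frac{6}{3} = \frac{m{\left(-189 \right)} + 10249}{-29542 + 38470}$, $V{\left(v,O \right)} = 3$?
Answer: $\frac{8928}{28025} \approx 0.31857$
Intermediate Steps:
$a{\left(F \right)} = 2$ ($a{\left(F \right)} = 1 + 1 = 2$)
$d = - \frac{7687}{8928}$ ($d = -2 + \frac{-80 + 10249}{-29542 + 38470} = -2 + \frac{10169}{8928} = - \frac{7687}{8928} \approx -0.861$)
$b{\left(E,r \right)} = 2 E$
$\frac{1}{b{\left(a{\left(-3 \right)},V{\left(13,8 \right)} \right)} + d} = \frac{1}{2 \cdot 2 - \frac{7687}{8928}} = \frac{1}{4 - \frac{7687}{8928}} = \frac{1}{\frac{28025}{8928}} = \frac{8928}{28025}$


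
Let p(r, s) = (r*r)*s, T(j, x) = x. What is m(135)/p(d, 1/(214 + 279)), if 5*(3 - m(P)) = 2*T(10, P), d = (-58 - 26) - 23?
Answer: -25143/11449 ≈ -2.1961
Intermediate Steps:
d = -107 (d = -84 - 23 = -107)
p(r, s) = s*r**2 (p(r, s) = r**2*s = s*r**2)
m(P) = 3 - 2*P/5
m(135)/p(d, 1/(214 + 279)) = (3 - 2/5*135)/(((-107)**2/(214 + 279))) = (3 - 54)/((11449/493)) = -51/((1/493)*11449) = -51/11449/493 = -51*493/11449 = -25143/11449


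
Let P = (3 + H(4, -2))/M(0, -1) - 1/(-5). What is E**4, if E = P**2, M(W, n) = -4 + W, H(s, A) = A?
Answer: 1/25600000000 ≈ 3.9062e-11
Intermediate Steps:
P = -1/20 (P = (3 - 2)/(-4 + 0) - 1/(-5) = 1/(-4) - 1*(-1/5) = 1*(-1/4) + 1/5 = -1/4 + 1/5 = -1/20 ≈ -0.050000)
E = 1/400 (E = (-1/20)**2 = 1/400 ≈ 0.0025000)
E**4 = (1/400)**4 = 1/25600000000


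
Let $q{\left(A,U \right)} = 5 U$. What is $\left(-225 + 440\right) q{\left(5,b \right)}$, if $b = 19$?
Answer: $20425$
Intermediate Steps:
$\left(-225 + 440\right) q{\left(5,b \right)} = \left(-225 + 440\right) 5 \cdot 19 = 215 \cdot 95 = 20425$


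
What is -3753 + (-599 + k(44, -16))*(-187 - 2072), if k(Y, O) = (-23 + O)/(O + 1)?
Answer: 6717573/5 ≈ 1.3435e+6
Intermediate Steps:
k(Y, O) = (-23 + O)/(1 + O)
-3753 + (-599 + k(44, -16))*(-187 - 2072) = -3753 + (-599 + (-23 - 16)/(1 - 16))*(-187 - 2072) = -3753 + (-599 - 39/(-15))*(-2259) = -3753 + (-599 - 1/15*(-39))*(-2259) = -3753 + (-599 + 13/5)*(-2259) = -3753 - 2982/5*(-2259) = -3753 + 6736338/5 = 6717573/5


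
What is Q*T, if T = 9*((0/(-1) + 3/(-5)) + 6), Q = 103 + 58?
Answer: 39123/5 ≈ 7824.6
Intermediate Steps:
Q = 161
T = 243/5 (T = 9*((0*(-1) + 3*(-1/5)) + 6) = 9*((0 - 3/5) + 6) = 9*(-3/5 + 6) = 9*(27/5) = 243/5 ≈ 48.600)
Q*T = 161*(243/5) = 39123/5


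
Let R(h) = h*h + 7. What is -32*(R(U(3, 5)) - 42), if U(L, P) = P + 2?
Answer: -448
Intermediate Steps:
U(L, P) = 2 + P
R(h) = 7 + h**2 (R(h) = h**2 + 7 = 7 + h**2)
-32*(R(U(3, 5)) - 42) = -32*((7 + (2 + 5)**2) - 42) = -32*((7 + 7**2) - 42) = -32*((7 + 49) - 42) = -32*(56 - 42) = -32*14 = -448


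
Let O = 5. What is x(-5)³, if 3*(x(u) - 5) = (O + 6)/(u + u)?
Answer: 2685619/27000 ≈ 99.467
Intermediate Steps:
x(u) = 5 + 11/(6*u) (x(u) = 5 + ((5 + 6)/(u + u))/3 = 5 + (11/((2*u)))/3 = 5 + (11*(1/(2*u)))/3 = 5 + (11/(2*u))/3 = 5 + 11/(6*u))
x(-5)³ = (5 + (11/6)/(-5))³ = (5 + (11/6)*(-⅕))³ = (5 - 11/30)³ = (139/30)³ = 2685619/27000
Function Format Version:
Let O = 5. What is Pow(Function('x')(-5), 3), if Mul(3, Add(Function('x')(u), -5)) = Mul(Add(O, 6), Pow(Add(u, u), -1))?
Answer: Rational(2685619, 27000) ≈ 99.467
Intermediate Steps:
Function('x')(u) = Add(5, Mul(Rational(11, 6), Pow(u, -1))) (Function('x')(u) = Add(5, Mul(Rational(1, 3), Mul(Add(5, 6), Pow(Add(u, u), -1)))) = Add(5, Mul(Rational(1, 3), Mul(11, Pow(Mul(2, u), -1)))) = Add(5, Mul(Rational(1, 3), Mul(11, Mul(Rational(1, 2), Pow(u, -1))))) = Add(5, Mul(Rational(1, 3), Mul(Rational(11, 2), Pow(u, -1)))) = Add(5, Mul(Rational(11, 6), Pow(u, -1))))
Pow(Function('x')(-5), 3) = Pow(Add(5, Mul(Rational(11, 6), Pow(-5, -1))), 3) = Pow(Add(5, Mul(Rational(11, 6), Rational(-1, 5))), 3) = Pow(Add(5, Rational(-11, 30)), 3) = Pow(Rational(139, 30), 3) = Rational(2685619, 27000)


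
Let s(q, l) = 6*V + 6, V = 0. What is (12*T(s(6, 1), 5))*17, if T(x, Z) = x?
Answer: 1224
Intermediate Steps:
s(q, l) = 6 (s(q, l) = 6*0 + 6 = 0 + 6 = 6)
(12*T(s(6, 1), 5))*17 = (12*6)*17 = 72*17 = 1224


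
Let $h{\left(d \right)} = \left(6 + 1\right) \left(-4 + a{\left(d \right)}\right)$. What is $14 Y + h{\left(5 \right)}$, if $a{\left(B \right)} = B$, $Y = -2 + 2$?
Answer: $7$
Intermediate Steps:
$Y = 0$
$h{\left(d \right)} = -28 + 7 d$ ($h{\left(d \right)} = \left(6 + 1\right) \left(-4 + d\right) = 7 \left(-4 + d\right) = -28 + 7 d$)
$14 Y + h{\left(5 \right)} = 14 \cdot 0 + \left(-28 + 7 \cdot 5\right) = 0 + \left(-28 + 35\right) = 0 + 7 = 7$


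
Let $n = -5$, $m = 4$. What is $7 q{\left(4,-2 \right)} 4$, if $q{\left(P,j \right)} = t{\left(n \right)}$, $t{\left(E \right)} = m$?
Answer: $112$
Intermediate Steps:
$t{\left(E \right)} = 4$
$q{\left(P,j \right)} = 4$
$7 q{\left(4,-2 \right)} 4 = 7 \cdot 4 \cdot 4 = 28 \cdot 4 = 112$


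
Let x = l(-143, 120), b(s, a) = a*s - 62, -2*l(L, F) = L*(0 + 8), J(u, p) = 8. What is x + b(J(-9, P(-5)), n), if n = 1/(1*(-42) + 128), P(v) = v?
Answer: 21934/43 ≈ 510.09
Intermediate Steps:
l(L, F) = -4*L (l(L, F) = -L*(0 + 8)/2 = -L*8/2 = -4*L)
n = 1/86 (n = 1/(-42 + 128) = 1/86 ≈ 0.011628)
b(s, a) = -62 + a*s
x = 572 (x = -4*(-143) = 572)
x + b(J(-9, P(-5)), n) = 572 + (-62 + (1/86)*8) = 572 + (-62 + 4/43) = 572 - 2662/43 = 21934/43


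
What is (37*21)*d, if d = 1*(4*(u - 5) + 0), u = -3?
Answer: -24864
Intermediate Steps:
d = -32 (d = 1*(4*(-3 - 5) + 0) = 1*(4*(-8) + 0) = 1*(-32 + 0) = 1*(-32) = -32)
(37*21)*d = (37*21)*(-32) = 777*(-32) = -24864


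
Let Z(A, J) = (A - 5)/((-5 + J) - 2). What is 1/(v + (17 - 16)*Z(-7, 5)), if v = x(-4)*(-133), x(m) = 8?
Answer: -1/1058 ≈ -0.00094518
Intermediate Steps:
v = -1064 (v = 8*(-133) = -1064)
Z(A, J) = (-5 + A)/(-7 + J)
1/(v + (17 - 16)*Z(-7, 5)) = 1/(-1064 + (17 - 16)*((-5 - 7)/(-7 + 5))) = 1/(-1064 + 1*(-12/(-2))) = 1/(-1064 + 1*(-½*(-12))) = 1/(-1064 + 1*6) = 1/(-1064 + 6) = 1/(-1058) = -1/1058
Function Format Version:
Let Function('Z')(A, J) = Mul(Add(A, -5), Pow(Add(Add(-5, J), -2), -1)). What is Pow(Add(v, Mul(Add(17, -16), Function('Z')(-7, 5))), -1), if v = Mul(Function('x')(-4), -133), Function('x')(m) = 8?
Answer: Rational(-1, 1058) ≈ -0.00094518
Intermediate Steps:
v = -1064 (v = Mul(8, -133) = -1064)
Function('Z')(A, J) = Mul(Pow(Add(-7, J), -1), Add(-5, A)) (Function('Z')(A, J) = Mul(Add(-5, A), Pow(Add(-7, J), -1)) = Mul(Pow(Add(-7, J), -1), Add(-5, A)))
Pow(Add(v, Mul(Add(17, -16), Function('Z')(-7, 5))), -1) = Pow(Add(-1064, Mul(Add(17, -16), Mul(Pow(Add(-7, 5), -1), Add(-5, -7)))), -1) = Pow(Add(-1064, Mul(1, Mul(Pow(-2, -1), -12))), -1) = Pow(Add(-1064, Mul(1, Mul(Rational(-1, 2), -12))), -1) = Pow(Add(-1064, Mul(1, 6)), -1) = Pow(Add(-1064, 6), -1) = Pow(-1058, -1) = Rational(-1, 1058)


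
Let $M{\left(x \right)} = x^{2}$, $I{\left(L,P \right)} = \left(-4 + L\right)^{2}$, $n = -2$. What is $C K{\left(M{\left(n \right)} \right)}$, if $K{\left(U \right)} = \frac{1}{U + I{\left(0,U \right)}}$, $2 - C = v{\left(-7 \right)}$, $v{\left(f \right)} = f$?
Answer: $\frac{9}{20} \approx 0.45$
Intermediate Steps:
$C = 9$ ($C = 2 - -7 = 2 + 7 = 9$)
$K{\left(U \right)} = \frac{1}{16 + U}$ ($K{\left(U \right)} = \frac{1}{U + \left(-4 + 0\right)^{2}} = \frac{1}{U + \left(-4\right)^{2}} = \frac{1}{U + 16} = \frac{1}{16 + U}$)
$C K{\left(M{\left(n \right)} \right)} = \frac{9}{16 + \left(-2\right)^{2}} = \frac{9}{16 + 4} = \frac{9}{20}$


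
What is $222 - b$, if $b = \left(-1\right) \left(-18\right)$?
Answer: $204$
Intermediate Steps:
$b = 18$
$222 - b = 222 - 18 = 204$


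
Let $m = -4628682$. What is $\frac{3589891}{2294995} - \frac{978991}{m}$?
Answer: $\frac{18863243303707}{10622802046590} \approx 1.7757$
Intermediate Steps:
$\frac{3589891}{2294995} - \frac{978991}{m} = \frac{3589891}{2294995} - \frac{978991}{-4628682} = 3589891 \cdot \frac{1}{2294995} - - \frac{978991}{4628682} = \frac{3589891}{2294995} + \frac{978991}{4628682} = \frac{18863243303707}{10622802046590}$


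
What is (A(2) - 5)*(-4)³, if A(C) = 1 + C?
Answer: 128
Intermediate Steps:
(A(2) - 5)*(-4)³ = ((1 + 2) - 5)*(-4)³ = (3 - 5)*(-64) = -2*(-64) = 128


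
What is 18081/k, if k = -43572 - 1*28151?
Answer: -18081/71723 ≈ -0.25209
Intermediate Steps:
k = -71723 (k = -43572 - 28151 = -71723)
18081/k = 18081/(-71723) = 18081*(-1/71723) = -18081/71723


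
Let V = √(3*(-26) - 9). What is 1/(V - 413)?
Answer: -413/170656 - I*√87/170656 ≈ -0.0024201 - 5.4656e-5*I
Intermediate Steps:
V = I*√87 (V = √(-78 - 9) = √(-87) = I*√87 ≈ 9.3274*I)
1/(V - 413) = 1/(I*√87 - 413) = 1/(-413 + I*√87)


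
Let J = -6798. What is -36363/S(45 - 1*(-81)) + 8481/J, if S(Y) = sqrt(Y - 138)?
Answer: -257/206 + 12121*I*sqrt(3)/2 ≈ -1.2476 + 10497.0*I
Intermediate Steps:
S(Y) = sqrt(-138 + Y)
-36363/S(45 - 1*(-81)) + 8481/J = -36363/sqrt(-138 + (45 - 1*(-81))) + 8481/(-6798) = -36363/sqrt(-138 + (45 + 81)) + 8481*(-1/6798) = -36363/sqrt(-138 + 126) - 257/206 = -36363*(-I*sqrt(3)/6) - 257/206 = -(-12121)*I*sqrt(3)/2 - 257/206 = 12121*I*sqrt(3)/2 - 257/206 = -257/206 + 12121*I*sqrt(3)/2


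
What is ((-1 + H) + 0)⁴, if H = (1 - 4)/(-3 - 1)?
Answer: 1/256 ≈ 0.0039063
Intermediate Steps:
H = ¾ (H = -3/(-4) = -3*(-¼) = ¾ ≈ 0.75000)
((-1 + H) + 0)⁴ = ((-1 + ¾) + 0)⁴ = (-¼ + 0)⁴ = (-¼)⁴ = 1/256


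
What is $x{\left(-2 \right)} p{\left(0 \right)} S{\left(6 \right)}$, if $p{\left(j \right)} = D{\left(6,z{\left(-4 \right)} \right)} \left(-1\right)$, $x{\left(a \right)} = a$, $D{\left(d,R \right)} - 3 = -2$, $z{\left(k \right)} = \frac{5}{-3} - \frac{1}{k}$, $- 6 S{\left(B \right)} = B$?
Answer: $-2$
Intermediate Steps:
$S{\left(B \right)} = - \frac{B}{6}$
$z{\left(k \right)} = - \frac{5}{3} - \frac{1}{k}$ ($z{\left(k \right)} = 5 \left(- \frac{1}{3}\right) - \frac{1}{k} = - \frac{5}{3} - \frac{1}{k}$)
$D{\left(d,R \right)} = 1$ ($D{\left(d,R \right)} = 3 - 2 = 1$)
$p{\left(j \right)} = -1$ ($p{\left(j \right)} = 1 \left(-1\right) = -1$)
$x{\left(-2 \right)} p{\left(0 \right)} S{\left(6 \right)} = \left(-2\right) \left(-1\right) \left(\left(- \frac{1}{6}\right) 6\right) = 2 \left(-1\right) = -2$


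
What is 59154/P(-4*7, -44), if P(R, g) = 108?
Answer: 9859/18 ≈ 547.72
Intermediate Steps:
59154/P(-4*7, -44) = 59154/108 = 59154*(1/108) = 9859/18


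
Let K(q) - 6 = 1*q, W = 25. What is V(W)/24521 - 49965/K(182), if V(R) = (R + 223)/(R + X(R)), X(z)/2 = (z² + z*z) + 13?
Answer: -100821424061/379354108 ≈ -265.77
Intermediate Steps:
X(z) = 26 + 4*z² (X(z) = 2*((z² + z*z) + 13) = 2*((z² + z²) + 13) = 2*(2*z² + 13) = 2*(13 + 2*z²) = 26 + 4*z²)
K(q) = 6 + q (K(q) = 6 + 1*q = 6 + q)
V(R) = (223 + R)/(26 + R + 4*R²) (V(R) = (R + 223)/(R + (26 + 4*R²)) = (223 + R)/(26 + R + 4*R²))
V(W)/24521 - 49965/K(182) = ((223 + 25)/(26 + 25 + 4*25²))/24521 - 49965/(6 + 182) = (248/(26 + 25 + 4*625))*(1/24521) - 49965/188 = (248/(26 + 25 + 2500))*(1/24521) - 49965*1/188 = (248/2551)*(1/24521) - 49965/188 = 8/2017841 - 49965/188 = -100821424061/379354108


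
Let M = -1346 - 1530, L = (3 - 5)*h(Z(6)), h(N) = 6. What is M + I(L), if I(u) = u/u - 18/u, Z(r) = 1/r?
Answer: -5747/2 ≈ -2873.5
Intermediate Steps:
L = -12 (L = (3 - 5)*6 = -2*6 = -12)
I(u) = 1 - 18/u
M = -2876
M + I(L) = -2876 + (-18 - 12)/(-12) = -2876 - 1/12*(-30) = -2876 + 5/2 = -5747/2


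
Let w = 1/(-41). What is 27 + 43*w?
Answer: 1064/41 ≈ 25.951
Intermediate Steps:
w = -1/41 ≈ -0.024390
27 + 43*w = 27 + 43*(-1/41) = 27 - 43/41 = 1064/41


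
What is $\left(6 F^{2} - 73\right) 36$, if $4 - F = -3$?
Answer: $7956$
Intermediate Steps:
$F = 7$ ($F = 4 - -3 = 4 + 3 = 7$)
$\left(6 F^{2} - 73\right) 36 = \left(6 \cdot 7^{2} - 73\right) 36 = \left(6 \cdot 49 - 73\right) 36 = \left(294 - 73\right) 36 = 221 \cdot 36 = 7956$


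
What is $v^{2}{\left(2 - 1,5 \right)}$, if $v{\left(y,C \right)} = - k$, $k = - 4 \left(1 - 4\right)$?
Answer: $144$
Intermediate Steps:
$k = 12$ ($k = \left(-4\right) \left(-3\right) = 12$)
$v{\left(y,C \right)} = -12$ ($v{\left(y,C \right)} = \left(-1\right) 12 = -12$)
$v^{2}{\left(2 - 1,5 \right)} = \left(-12\right)^{2} = 144$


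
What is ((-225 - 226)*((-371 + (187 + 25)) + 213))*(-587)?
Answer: 14295798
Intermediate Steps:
((-225 - 226)*((-371 + (187 + 25)) + 213))*(-587) = -451*((-371 + 212) + 213)*(-587) = -451*(-159 + 213)*(-587) = -451*54*(-587) = -24354*(-587) = 14295798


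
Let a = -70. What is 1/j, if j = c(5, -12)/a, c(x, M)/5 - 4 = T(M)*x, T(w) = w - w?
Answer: -7/2 ≈ -3.5000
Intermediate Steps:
T(w) = 0
c(x, M) = 20 (c(x, M) = 20 + 5*(0*x) = 20 + 5*0 = 20 + 0 = 20)
j = -2/7 (j = 20/(-70) = -1/70*20 = -2/7 ≈ -0.28571)
1/j = 1/(-2/7) = -7/2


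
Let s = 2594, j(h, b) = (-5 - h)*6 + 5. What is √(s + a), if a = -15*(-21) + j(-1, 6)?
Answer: 17*√10 ≈ 53.759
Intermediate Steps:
j(h, b) = -25 - 6*h (j(h, b) = (-30 - 6*h) + 5 = -25 - 6*h)
a = 296 (a = -15*(-21) + (-25 - 6*(-1)) = 315 + (-25 + 6) = 315 - 19 = 296)
√(s + a) = √(2594 + 296) = √2890 = 17*√10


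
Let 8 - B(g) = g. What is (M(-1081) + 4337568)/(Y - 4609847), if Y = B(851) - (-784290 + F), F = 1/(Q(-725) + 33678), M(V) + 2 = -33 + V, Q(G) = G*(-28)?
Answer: -234073006056/206541419201 ≈ -1.1333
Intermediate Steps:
Q(G) = -28*G
M(V) = -35 + V (M(V) = -2 + (-33 + V) = -35 + V)
B(g) = 8 - g
F = 1/53978 (F = 1/(-28*(-725) + 33678) = 1/(20300 + 33678) = 1/53978 ≈ 1.8526e-5)
Y = 42288902165/53978 (Y = (8 - 1*851) - (-784290 + 1/53978) = (8 - 851) - 1*(-42334405619/53978) = -843 + 42334405619/53978 = 42288902165/53978 ≈ 7.8345e+5)
(M(-1081) + 4337568)/(Y - 4609847) = ((-35 - 1081) + 4337568)/(42288902165/53978 - 4609847) = (-1116 + 4337568)/(-206541419201/53978) = 4336452*(-53978/206541419201) = -234073006056/206541419201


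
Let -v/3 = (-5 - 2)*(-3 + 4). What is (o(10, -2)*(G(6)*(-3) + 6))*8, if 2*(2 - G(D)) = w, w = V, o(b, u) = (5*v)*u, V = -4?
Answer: 10080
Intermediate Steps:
v = 21 (v = -3*(-5 - 2)*(-3 + 4) = -(-21) = -3*(-7) = 21)
o(b, u) = 105*u (o(b, u) = (5*21)*u = 105*u)
w = -4
G(D) = 4 (G(D) = 2 - ½*(-4) = 2 + 2 = 4)
(o(10, -2)*(G(6)*(-3) + 6))*8 = ((105*(-2))*(4*(-3) + 6))*8 = -210*(-12 + 6)*8 = -210*(-6)*8 = 1260*8 = 10080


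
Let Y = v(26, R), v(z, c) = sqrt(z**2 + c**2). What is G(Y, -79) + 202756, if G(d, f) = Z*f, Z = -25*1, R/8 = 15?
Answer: 204731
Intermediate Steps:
R = 120 (R = 8*15 = 120)
v(z, c) = sqrt(c**2 + z**2)
Y = 2*sqrt(3769) (Y = sqrt(120**2 + 26**2) = sqrt(14400 + 676) = sqrt(15076) = 2*sqrt(3769) ≈ 122.78)
Z = -25
G(d, f) = -25*f
G(Y, -79) + 202756 = -25*(-79) + 202756 = 1975 + 202756 = 204731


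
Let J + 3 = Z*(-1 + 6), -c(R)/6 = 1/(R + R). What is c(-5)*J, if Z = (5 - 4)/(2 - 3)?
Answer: -24/5 ≈ -4.8000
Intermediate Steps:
c(R) = -3/R (c(R) = -6/(R + R) = -6*1/(2*R) = -3/R)
Z = -1 (Z = 1/(-1) = 1*(-1) = -1)
J = -8 (J = -3 - (-1 + 6) = -3 - 1*5 = -3 - 5 = -8)
c(-5)*J = -3/(-5)*(-8) = -3*(-⅕)*(-8) = (⅗)*(-8) = -24/5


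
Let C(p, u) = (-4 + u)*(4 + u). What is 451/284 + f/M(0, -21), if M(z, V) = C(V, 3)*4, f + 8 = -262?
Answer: 22327/1988 ≈ 11.231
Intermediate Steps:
f = -270 (f = -8 - 262 = -270)
M(z, V) = -28 (M(z, V) = (-16 + 3²)*4 = (-16 + 9)*4 = -7*4 = -28)
451/284 + f/M(0, -21) = 451/284 - 270/(-28) = 451*(1/284) - 270*(-1/28) = 451/284 + 135/14 = 22327/1988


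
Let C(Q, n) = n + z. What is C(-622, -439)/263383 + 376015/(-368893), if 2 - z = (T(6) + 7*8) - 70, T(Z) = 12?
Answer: -99196427200/97160145019 ≈ -1.0210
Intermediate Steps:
z = 4 (z = 2 - ((12 + 7*8) - 70) = 2 - ((12 + 56) - 70) = 2 - (68 - 70) = 2 - 1*(-2) = 2 + 2 = 4)
C(Q, n) = 4 + n (C(Q, n) = n + 4 = 4 + n)
C(-622, -439)/263383 + 376015/(-368893) = (4 - 439)/263383 + 376015/(-368893) = -435*1/263383 + 376015*(-1/368893) = -435/263383 - 376015/368893 = -99196427200/97160145019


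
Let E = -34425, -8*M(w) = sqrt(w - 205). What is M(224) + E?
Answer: -34425 - sqrt(19)/8 ≈ -34426.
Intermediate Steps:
M(w) = -sqrt(-205 + w)/8 (M(w) = -sqrt(w - 205)/8 = -sqrt(-205 + w)/8)
M(224) + E = -sqrt(-205 + 224)/8 - 34425 = -sqrt(19)/8 - 34425 = -34425 - sqrt(19)/8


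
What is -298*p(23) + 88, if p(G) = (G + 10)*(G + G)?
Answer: -452276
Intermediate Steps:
p(G) = 2*G*(10 + G) (p(G) = (10 + G)*(2*G) = 2*G*(10 + G))
-298*p(23) + 88 = -596*23*(10 + 23) + 88 = -596*23*33 + 88 = -298*1518 + 88 = -452364 + 88 = -452276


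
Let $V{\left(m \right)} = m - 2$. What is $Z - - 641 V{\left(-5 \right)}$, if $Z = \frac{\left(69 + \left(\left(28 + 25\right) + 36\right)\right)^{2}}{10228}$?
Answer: $- \frac{11467018}{2557} \approx -4484.6$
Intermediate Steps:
$V{\left(m \right)} = -2 + m$
$Z = \frac{6241}{2557}$ ($Z = \left(69 + \left(53 + 36\right)\right)^{2} \cdot \frac{1}{10228} = \left(69 + 89\right)^{2} \cdot \frac{1}{10228} = 158^{2} \cdot \frac{1}{10228} = 24964 \cdot \frac{1}{10228} = \frac{6241}{2557} \approx 2.4408$)
$Z - - 641 V{\left(-5 \right)} = \frac{6241}{2557} - - 641 \left(-2 - 5\right) = \frac{6241}{2557} - \left(-641\right) \left(-7\right) = \frac{6241}{2557} - 4487 = - \frac{11467018}{2557}$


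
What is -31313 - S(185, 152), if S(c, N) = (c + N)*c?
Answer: -93658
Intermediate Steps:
S(c, N) = c*(N + c) (S(c, N) = (N + c)*c = c*(N + c))
-31313 - S(185, 152) = -31313 - 185*(152 + 185) = -31313 - 185*337 = -31313 - 1*62345 = -31313 - 62345 = -93658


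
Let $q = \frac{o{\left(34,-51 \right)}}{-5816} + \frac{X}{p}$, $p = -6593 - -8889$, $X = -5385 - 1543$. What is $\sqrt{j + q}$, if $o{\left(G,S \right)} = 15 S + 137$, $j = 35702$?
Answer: $\frac{3 \sqrt{690728299372902}}{417298} \approx 188.94$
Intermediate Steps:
$o{\left(G,S \right)} = 137 + 15 S$
$X = -6928$
$p = 2296$ ($p = -6593 + 8889 = 2296$)
$q = - \frac{1214105}{417298}$ ($q = \frac{137 + 15 \left(-51\right)}{-5816} - \frac{6928}{2296} = \left(137 - 765\right) \left(- \frac{1}{5816}\right) - \frac{866}{287} = \left(-628\right) \left(- \frac{1}{5816}\right) - \frac{866}{287} = \frac{157}{1454} - \frac{866}{287} = - \frac{1214105}{417298} \approx -2.9094$)
$\sqrt{j + q} = \sqrt{35702 - \frac{1214105}{417298}} = \sqrt{\frac{14897159091}{417298}} = \frac{3 \sqrt{690728299372902}}{417298}$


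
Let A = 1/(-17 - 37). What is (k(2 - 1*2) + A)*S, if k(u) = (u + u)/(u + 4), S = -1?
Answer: 1/54 ≈ 0.018519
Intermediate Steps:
k(u) = 2*u/(4 + u) (k(u) = (2*u)/(4 + u) = 2*u/(4 + u))
A = -1/54 (A = 1/(-54) = -1/54 ≈ -0.018519)
(k(2 - 1*2) + A)*S = (2*(2 - 1*2)/(4 + (2 - 1*2)) - 1/54)*(-1) = (2*(2 - 2)/(4 + (2 - 2)) - 1/54)*(-1) = (2*0/(4 + 0) - 1/54)*(-1) = (2*0/4 - 1/54)*(-1) = (2*0*(¼) - 1/54)*(-1) = (0 - 1/54)*(-1) = -1/54*(-1) = 1/54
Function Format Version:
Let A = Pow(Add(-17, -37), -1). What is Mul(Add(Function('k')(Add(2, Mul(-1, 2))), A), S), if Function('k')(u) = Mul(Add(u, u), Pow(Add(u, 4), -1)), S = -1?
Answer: Rational(1, 54) ≈ 0.018519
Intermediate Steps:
Function('k')(u) = Mul(2, u, Pow(Add(4, u), -1)) (Function('k')(u) = Mul(Mul(2, u), Pow(Add(4, u), -1)) = Mul(2, u, Pow(Add(4, u), -1)))
A = Rational(-1, 54) (A = Pow(-54, -1) = Rational(-1, 54) ≈ -0.018519)
Mul(Add(Function('k')(Add(2, Mul(-1, 2))), A), S) = Mul(Add(Mul(2, Add(2, Mul(-1, 2)), Pow(Add(4, Add(2, Mul(-1, 2))), -1)), Rational(-1, 54)), -1) = Mul(Add(Mul(2, Add(2, -2), Pow(Add(4, Add(2, -2)), -1)), Rational(-1, 54)), -1) = Mul(Add(Mul(2, 0, Pow(Add(4, 0), -1)), Rational(-1, 54)), -1) = Mul(Add(Mul(2, 0, Pow(4, -1)), Rational(-1, 54)), -1) = Mul(Add(Mul(2, 0, Rational(1, 4)), Rational(-1, 54)), -1) = Mul(Add(0, Rational(-1, 54)), -1) = Mul(Rational(-1, 54), -1) = Rational(1, 54)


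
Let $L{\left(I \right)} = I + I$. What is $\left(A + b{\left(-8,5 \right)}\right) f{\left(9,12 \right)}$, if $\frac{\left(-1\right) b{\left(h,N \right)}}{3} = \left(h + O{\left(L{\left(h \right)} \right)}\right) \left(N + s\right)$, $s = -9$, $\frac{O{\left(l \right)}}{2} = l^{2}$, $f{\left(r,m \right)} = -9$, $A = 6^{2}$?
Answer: $-54756$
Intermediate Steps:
$A = 36$
$L{\left(I \right)} = 2 I$
$O{\left(l \right)} = 2 l^{2}$
$b{\left(h,N \right)} = - 3 \left(-9 + N\right) \left(h + 8 h^{2}\right)$ ($b{\left(h,N \right)} = - 3 \left(h + 2 \left(2 h\right)^{2}\right) \left(N - 9\right) = - 3 \left(h + 2 \cdot 4 h^{2}\right) \left(-9 + N\right) = - 3 \left(h + 8 h^{2}\right) \left(-9 + N\right) = - 3 \left(-9 + N\right) \left(h + 8 h^{2}\right)$)
$\left(A + b{\left(-8,5 \right)}\right) f{\left(9,12 \right)} = \left(36 + 3 \left(-8\right) \left(9 - 5 + 72 \left(-8\right) - 40 \left(-8\right)\right)\right) \left(-9\right) = \left(36 + 3 \left(-8\right) \left(9 - 5 - 576 + 320\right)\right) \left(-9\right) = \left(36 + 3 \left(-8\right) \left(-252\right)\right) \left(-9\right) = \left(36 + 6048\right) \left(-9\right) = 6084 \left(-9\right) = -54756$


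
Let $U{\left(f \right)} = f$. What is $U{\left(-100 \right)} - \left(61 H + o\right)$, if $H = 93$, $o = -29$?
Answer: $-5744$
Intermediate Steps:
$U{\left(-100 \right)} - \left(61 H + o\right) = -100 - \left(61 \cdot 93 - 29\right) = -100 - \left(5673 - 29\right) = -100 - 5644 = -5744$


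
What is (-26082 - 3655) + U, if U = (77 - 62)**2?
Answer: -29512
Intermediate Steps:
U = 225 (U = 15**2 = 225)
(-26082 - 3655) + U = (-26082 - 3655) + 225 = -29737 + 225 = -29512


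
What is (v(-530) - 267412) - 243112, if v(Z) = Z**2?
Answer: -229624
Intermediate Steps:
(v(-530) - 267412) - 243112 = ((-530)**2 - 267412) - 243112 = (280900 - 267412) - 243112 = 13488 - 243112 = -229624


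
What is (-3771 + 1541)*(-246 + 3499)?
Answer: -7254190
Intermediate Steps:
(-3771 + 1541)*(-246 + 3499) = -2230*3253 = -7254190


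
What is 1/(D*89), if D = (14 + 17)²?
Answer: 1/85529 ≈ 1.1692e-5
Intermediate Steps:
D = 961 (D = 31² = 961)
1/(D*89) = 1/(961*89) = (1/961)*(1/89) = 1/85529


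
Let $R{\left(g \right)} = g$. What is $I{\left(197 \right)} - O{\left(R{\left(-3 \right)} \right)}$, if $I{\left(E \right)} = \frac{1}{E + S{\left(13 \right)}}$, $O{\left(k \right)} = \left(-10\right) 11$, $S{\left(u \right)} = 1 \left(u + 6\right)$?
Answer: $\frac{23761}{216} \approx 110.0$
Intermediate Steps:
$S{\left(u \right)} = 6 + u$ ($S{\left(u \right)} = 1 \left(6 + u\right) = 6 + u$)
$O{\left(k \right)} = -110$
$I{\left(E \right)} = \frac{1}{19 + E}$ ($I{\left(E \right)} = \frac{1}{E + \left(6 + 13\right)} = \frac{1}{E + 19} = \frac{1}{19 + E}$)
$I{\left(197 \right)} - O{\left(R{\left(-3 \right)} \right)} = \frac{1}{19 + 197} - -110 = \frac{1}{216} + 110 = \frac{23761}{216}$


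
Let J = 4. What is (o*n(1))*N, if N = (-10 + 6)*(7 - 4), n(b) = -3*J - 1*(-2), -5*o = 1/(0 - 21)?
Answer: 8/7 ≈ 1.1429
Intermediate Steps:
o = 1/105 (o = -1/(5*(0 - 21)) = -⅕/(-21) = -⅕*(-1/21) = 1/105 ≈ 0.0095238)
n(b) = -10 (n(b) = -3*4 - 1*(-2) = -12 + 2 = -10)
N = -12 (N = -4*3 = -12)
(o*n(1))*N = ((1/105)*(-10))*(-12) = -2/21*(-12) = 8/7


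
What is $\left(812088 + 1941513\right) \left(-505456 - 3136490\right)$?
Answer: $-10028466147546$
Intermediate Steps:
$\left(812088 + 1941513\right) \left(-505456 - 3136490\right) = 2753601 \left(-3641946\right) = -10028466147546$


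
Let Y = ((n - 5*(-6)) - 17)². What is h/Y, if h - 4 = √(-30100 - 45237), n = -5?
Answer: 1/16 + I*√75337/64 ≈ 0.0625 + 4.2887*I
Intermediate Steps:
h = 4 + I*√75337 (h = 4 + √(-30100 - 45237) = 4 + √(-75337) = 4 + I*√75337 ≈ 4.0 + 274.48*I)
Y = 64 (Y = ((-5 - 5*(-6)) - 17)² = ((-5 + 30) - 17)² = (25 - 17)² = 8² = 64)
h/Y = (4 + I*√75337)/64 = (4 + I*√75337)*(1/64) = 1/16 + I*√75337/64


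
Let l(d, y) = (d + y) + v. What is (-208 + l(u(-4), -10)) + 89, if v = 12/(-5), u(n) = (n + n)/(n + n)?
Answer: -652/5 ≈ -130.40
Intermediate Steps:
u(n) = 1 (u(n) = (2*n)/((2*n)) = (2*n)*(1/(2*n)) = 1)
v = -12/5 (v = 12*(-⅕) = -12/5 ≈ -2.4000)
l(d, y) = -12/5 + d + y (l(d, y) = (d + y) - 12/5 = -12/5 + d + y)
(-208 + l(u(-4), -10)) + 89 = (-208 + (-12/5 + 1 - 10)) + 89 = (-208 - 57/5) + 89 = -1097/5 + 89 = -652/5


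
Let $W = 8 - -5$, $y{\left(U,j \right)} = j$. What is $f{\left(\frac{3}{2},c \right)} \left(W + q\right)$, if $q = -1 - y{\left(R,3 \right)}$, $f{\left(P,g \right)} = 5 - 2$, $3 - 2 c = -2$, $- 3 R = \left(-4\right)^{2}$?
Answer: $27$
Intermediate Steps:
$R = - \frac{16}{3}$ ($R = - \frac{\left(-4\right)^{2}}{3} = \left(- \frac{1}{3}\right) 16 = - \frac{16}{3} \approx -5.3333$)
$c = \frac{5}{2}$ ($c = \frac{3}{2} - -1 = \frac{3}{2} + 1 = \frac{5}{2} \approx 2.5$)
$f{\left(P,g \right)} = 3$ ($f{\left(P,g \right)} = 5 - 2 = 3$)
$W = 13$ ($W = 8 + 5 = 13$)
$q = -4$ ($q = -1 - 3 = -4$)
$f{\left(\frac{3}{2},c \right)} \left(W + q\right) = 3 \left(13 - 4\right) = 3 \cdot 9 = 27$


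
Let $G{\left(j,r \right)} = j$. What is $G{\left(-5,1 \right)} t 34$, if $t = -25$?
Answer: $4250$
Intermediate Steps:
$G{\left(-5,1 \right)} t 34 = \left(-5\right) \left(-25\right) 34 = 125 \cdot 34 = 4250$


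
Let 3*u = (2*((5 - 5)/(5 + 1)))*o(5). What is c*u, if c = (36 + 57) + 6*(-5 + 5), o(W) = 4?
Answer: 0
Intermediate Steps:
u = 0 (u = ((2*((5 - 5)/(5 + 1)))*4)/3 = ((2*(0/6))*4)/3 = ((2*(0*(1/6)))*4)/3 = ((2*0)*4)/3 = (0*4)/3 = (1/3)*0 = 0)
c = 93 (c = 93 + 6*0 = 93 + 0 = 93)
c*u = 93*0 = 0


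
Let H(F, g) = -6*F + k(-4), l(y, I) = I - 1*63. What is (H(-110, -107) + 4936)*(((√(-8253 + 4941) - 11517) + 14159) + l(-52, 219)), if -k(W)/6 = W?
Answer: 15724760 + 67440*I*√23 ≈ 1.5725e+7 + 3.2343e+5*I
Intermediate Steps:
k(W) = -6*W
l(y, I) = -63 + I (l(y, I) = I - 63 = -63 + I)
H(F, g) = 24 - 6*F (H(F, g) = -6*F - 6*(-4) = -6*F + 24 = 24 - 6*F)
(H(-110, -107) + 4936)*(((√(-8253 + 4941) - 11517) + 14159) + l(-52, 219)) = ((24 - 6*(-110)) + 4936)*(((√(-8253 + 4941) - 11517) + 14159) + (-63 + 219)) = ((24 + 660) + 4936)*(((√(-3312) - 11517) + 14159) + 156) = (684 + 4936)*(((12*I*√23 - 11517) + 14159) + 156) = 5620*(((-11517 + 12*I*√23) + 14159) + 156) = 5620*((2642 + 12*I*√23) + 156) = 5620*(2798 + 12*I*√23) = 15724760 + 67440*I*√23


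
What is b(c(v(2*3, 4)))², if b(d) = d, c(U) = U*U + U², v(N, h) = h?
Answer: 1024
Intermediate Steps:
c(U) = 2*U² (c(U) = U² + U² = 2*U²)
b(c(v(2*3, 4)))² = (2*4²)² = (2*16)² = 32² = 1024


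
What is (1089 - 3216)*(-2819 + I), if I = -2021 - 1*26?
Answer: 10349982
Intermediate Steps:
I = -2047 (I = -2021 - 26 = -2047)
(1089 - 3216)*(-2819 + I) = (1089 - 3216)*(-2819 - 2047) = -2127*(-4866) = 10349982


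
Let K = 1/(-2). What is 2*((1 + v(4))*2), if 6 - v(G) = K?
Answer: 30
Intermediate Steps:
K = -½ ≈ -0.50000
v(G) = 13/2 (v(G) = 6 - 1*(-½) = 6 + ½ = 13/2)
2*((1 + v(4))*2) = 2*((1 + 13/2)*2) = 2*((15/2)*2) = 2*15 = 30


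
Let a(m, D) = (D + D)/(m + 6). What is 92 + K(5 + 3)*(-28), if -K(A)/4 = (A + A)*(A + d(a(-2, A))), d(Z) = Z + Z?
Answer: 28764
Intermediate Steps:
a(m, D) = 2*D/(6 + m) (a(m, D) = (2*D)/(6 + m) = 2*D/(6 + m))
d(Z) = 2*Z
K(A) = -16*A**2 (K(A) = -4*(A + A)*(A + 2*(2*A/(6 - 2))) = -4*2*A*(A + 2*(2*A/4)) = -4*2*A*(A + 2*(2*A*(1/4))) = -4*2*A*(A + 2*(A/2)) = -4*2*A*(A + A) = -4*2*A*2*A = -16*A**2)
92 + K(5 + 3)*(-28) = 92 - 16*(5 + 3)**2*(-28) = 92 - 16*8**2*(-28) = 92 - 16*64*(-28) = 92 - 1024*(-28) = 92 + 28672 = 28764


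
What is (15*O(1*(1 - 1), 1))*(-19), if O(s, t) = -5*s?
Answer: 0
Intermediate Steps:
(15*O(1*(1 - 1), 1))*(-19) = (15*(-5*(1 - 1)))*(-19) = (15*(-5*0))*(-19) = (15*0)*(-19) = 0*(-19) = 0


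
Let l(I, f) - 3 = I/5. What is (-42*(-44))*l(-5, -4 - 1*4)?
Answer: 3696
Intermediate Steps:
l(I, f) = 3 + I/5
(-42*(-44))*l(-5, -4 - 1*4) = (-42*(-44))*(3 + (⅕)*(-5)) = 1848*(3 - 1) = 1848*2 = 3696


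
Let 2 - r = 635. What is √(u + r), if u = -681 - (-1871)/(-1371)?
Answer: I*√2472413415/1371 ≈ 36.268*I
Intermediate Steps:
r = -633 (r = 2 - 1*635 = 2 - 635 = -633)
u = -935522/1371 (u = -681 - (-1871)*(-1)/1371 = -681 - 1*1871/1371 = -681 - 1871/1371 = -935522/1371 ≈ -682.36)
√(u + r) = √(-935522/1371 - 633) = √(-1803365/1371) = I*√2472413415/1371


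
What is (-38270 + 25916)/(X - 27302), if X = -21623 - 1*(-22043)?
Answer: 6177/13441 ≈ 0.45956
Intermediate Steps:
X = 420 (X = -21623 + 22043 = 420)
(-38270 + 25916)/(X - 27302) = (-38270 + 25916)/(420 - 27302) = -12354/(-26882) = -12354*(-1/26882) = 6177/13441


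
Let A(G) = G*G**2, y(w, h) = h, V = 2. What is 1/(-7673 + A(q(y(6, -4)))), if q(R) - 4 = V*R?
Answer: -1/7737 ≈ -0.00012925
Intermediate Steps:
q(R) = 4 + 2*R
A(G) = G**3
1/(-7673 + A(q(y(6, -4)))) = 1/(-7673 + (4 + 2*(-4))**3) = 1/(-7673 + (4 - 8)**3) = 1/(-7673 + (-4)**3) = 1/(-7673 - 64) = 1/(-7737) = -1/7737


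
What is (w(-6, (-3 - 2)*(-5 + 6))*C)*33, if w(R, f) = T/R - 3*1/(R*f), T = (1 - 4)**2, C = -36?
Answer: 9504/5 ≈ 1900.8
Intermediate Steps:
T = 9 (T = (-3)**2 = 9)
w(R, f) = 9/R - 3/(R*f) (w(R, f) = 9/R - 3*1/(R*f) = 9/R - 3/(R*f))
(w(-6, (-3 - 2)*(-5 + 6))*C)*33 = ((3*(-1 + 3*((-3 - 2)*(-5 + 6)))/(-6*((-3 - 2)*(-5 + 6))))*(-36))*33 = ((3*(-1/6)*(-1 + 3*(-5*1))/(-5*1))*(-36))*33 = ((3*(-1/6)*(-1 + 3*(-5))/(-5))*(-36))*33 = ((3*(-1/6)*(-1/5)*(-1 - 15))*(-36))*33 = ((3*(-1/6)*(-1/5)*(-16))*(-36))*33 = -8/5*(-36)*33 = (288/5)*33 = 9504/5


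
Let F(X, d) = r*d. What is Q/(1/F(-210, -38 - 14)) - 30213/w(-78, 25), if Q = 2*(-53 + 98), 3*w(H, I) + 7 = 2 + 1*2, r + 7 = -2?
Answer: 72333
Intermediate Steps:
r = -9 (r = -7 - 2 = -9)
w(H, I) = -1 (w(H, I) = -7/3 + (2 + 1*2)/3 = -7/3 + (2 + 2)/3 = -7/3 + (⅓)*4 = -7/3 + 4/3 = -1)
Q = 90 (Q = 2*45 = 90)
F(X, d) = -9*d
Q/(1/F(-210, -38 - 14)) - 30213/w(-78, 25) = 90/(1/(-9*(-38 - 14))) - 30213/(-1) = 90/(1/(-9*(-52))) - 30213*(-1) = 90/(1/468) + 30213 = 90*468 + 30213 = 42120 + 30213 = 72333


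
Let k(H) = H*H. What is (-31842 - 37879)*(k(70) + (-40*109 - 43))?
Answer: -34651337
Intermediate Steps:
k(H) = H**2
(-31842 - 37879)*(k(70) + (-40*109 - 43)) = (-31842 - 37879)*(70**2 + (-40*109 - 43)) = -69721*(4900 + (-4360 - 43)) = -69721*(4900 - 4403) = -69721*497 = -34651337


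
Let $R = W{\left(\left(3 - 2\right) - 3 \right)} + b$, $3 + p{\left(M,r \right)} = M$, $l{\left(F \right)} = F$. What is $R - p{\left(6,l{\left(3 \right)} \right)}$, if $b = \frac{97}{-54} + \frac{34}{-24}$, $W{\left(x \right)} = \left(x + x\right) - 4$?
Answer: $- \frac{1535}{108} \approx -14.213$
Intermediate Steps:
$W{\left(x \right)} = -4 + 2 x$ ($W{\left(x \right)} = 2 x - 4 = -4 + 2 x$)
$p{\left(M,r \right)} = -3 + M$
$b = - \frac{347}{108}$ ($b = 97 \left(- \frac{1}{54}\right) + 34 \left(- \frac{1}{24}\right) = - \frac{97}{54} - \frac{17}{12} = - \frac{347}{108} \approx -3.213$)
$R = - \frac{1211}{108}$ ($R = \left(-4 + 2 \left(\left(3 - 2\right) - 3\right)\right) - \frac{347}{108} = \left(-4 + 2 \left(1 - 3\right)\right) - \frac{347}{108} = \left(-4 + 2 \left(-2\right)\right) - \frac{347}{108} = \left(-4 - 4\right) - \frac{347}{108} = -8 - \frac{347}{108} = - \frac{1211}{108} \approx -11.213$)
$R - p{\left(6,l{\left(3 \right)} \right)} = - \frac{1211}{108} - \left(-3 + 6\right) = - \frac{1211}{108} - 3 = - \frac{1535}{108}$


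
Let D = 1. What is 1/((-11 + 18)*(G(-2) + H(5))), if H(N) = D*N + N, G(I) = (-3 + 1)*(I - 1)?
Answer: 1/112 ≈ 0.0089286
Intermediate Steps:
G(I) = 2 - 2*I (G(I) = -2*(-1 + I) = 2 - 2*I)
H(N) = 2*N (H(N) = 1*N + N = N + N = 2*N)
1/((-11 + 18)*(G(-2) + H(5))) = 1/((-11 + 18)*((2 - 2*(-2)) + 2*5)) = 1/(7*((2 + 4) + 10)) = 1/(7*(6 + 10)) = 1/(7*16) = 1/112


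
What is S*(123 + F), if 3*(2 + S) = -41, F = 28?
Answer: -7097/3 ≈ -2365.7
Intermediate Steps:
S = -47/3 (S = -2 + (1/3)*(-41) = -2 - 41/3 = -47/3 ≈ -15.667)
S*(123 + F) = -47*(123 + 28)/3 = -47/3*151 = -7097/3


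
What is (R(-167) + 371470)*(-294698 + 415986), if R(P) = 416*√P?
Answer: 45054853360 + 50455808*I*√167 ≈ 4.5055e+10 + 6.5203e+8*I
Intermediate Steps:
(R(-167) + 371470)*(-294698 + 415986) = (416*√(-167) + 371470)*(-294698 + 415986) = (416*(I*√167) + 371470)*121288 = (416*I*√167 + 371470)*121288 = (371470 + 416*I*√167)*121288 = 45054853360 + 50455808*I*√167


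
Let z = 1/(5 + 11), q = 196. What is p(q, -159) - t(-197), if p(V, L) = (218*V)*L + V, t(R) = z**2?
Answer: -1739150337/256 ≈ -6.7936e+6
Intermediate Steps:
z = 1/16 ≈ 0.062500
t(R) = 1/256 (t(R) = (1/16)**2 = 1/256)
p(V, L) = V + 218*L*V (p(V, L) = 218*L*V + V = V + 218*L*V)
p(q, -159) - t(-197) = 196*(1 + 218*(-159)) - 1*1/256 = 196*(1 - 34662) - 1/256 = 196*(-34661) - 1/256 = -6793556 - 1/256 = -1739150337/256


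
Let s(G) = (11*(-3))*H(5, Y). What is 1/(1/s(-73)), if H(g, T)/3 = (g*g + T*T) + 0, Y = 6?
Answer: -6039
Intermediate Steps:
H(g, T) = 3*T**2 + 3*g**2 (H(g, T) = 3*((g*g + T*T) + 0) = 3*((g**2 + T**2) + 0) = 3*((T**2 + g**2) + 0) = 3*(T**2 + g**2) = 3*T**2 + 3*g**2)
s(G) = -6039 (s(G) = (11*(-3))*(3*6**2 + 3*5**2) = -33*(3*36 + 3*25) = -33*(108 + 75) = -33*183 = -6039)
1/(1/s(-73)) = 1/(1/(-6039)) = 1/(-1/6039) = -6039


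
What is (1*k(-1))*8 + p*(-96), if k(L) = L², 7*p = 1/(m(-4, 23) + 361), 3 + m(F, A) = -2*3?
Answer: 613/77 ≈ 7.9610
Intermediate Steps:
m(F, A) = -9 (m(F, A) = -3 - 2*3 = -3 - 6 = -9)
p = 1/2464 (p = 1/(7*(-9 + 361)) = (⅐)/352 = (⅐)*(1/352) = 1/2464 ≈ 0.00040584)
(1*k(-1))*8 + p*(-96) = (1*(-1)²)*8 + (1/2464)*(-96) = (1*1)*8 - 3/77 = 1*8 - 3/77 = 8 - 3/77 = 613/77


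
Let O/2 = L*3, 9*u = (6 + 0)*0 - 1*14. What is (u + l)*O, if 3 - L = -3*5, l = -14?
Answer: -1680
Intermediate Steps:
u = -14/9 (u = ((6 + 0)*0 - 1*14)/9 = (6*0 - 14)/9 = (0 - 14)/9 = (1/9)*(-14) = -14/9 ≈ -1.5556)
L = 18 (L = 3 - (-3)*5 = 3 - 1*(-15) = 3 + 15 = 18)
O = 108 (O = 2*(18*3) = 2*54 = 108)
(u + l)*O = (-14/9 - 14)*108 = -140/9*108 = -1680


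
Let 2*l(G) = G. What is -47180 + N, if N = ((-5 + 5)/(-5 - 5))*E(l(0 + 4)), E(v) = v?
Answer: -47180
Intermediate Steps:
l(G) = G/2
N = 0 (N = ((-5 + 5)/(-5 - 5))*((0 + 4)/2) = (0/(-10))*((½)*4) = (0*(-⅒))*2 = 0*2 = 0)
-47180 + N = -47180 + 0 = -47180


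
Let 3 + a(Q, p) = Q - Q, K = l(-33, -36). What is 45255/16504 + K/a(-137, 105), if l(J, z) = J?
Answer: 226799/16504 ≈ 13.742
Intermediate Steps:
K = -33
a(Q, p) = -3 (a(Q, p) = -3 + (Q - Q) = -3 + 0 = -3)
45255/16504 + K/a(-137, 105) = 45255/16504 - 33/(-3) = 45255*(1/16504) - 33*(-1/3) = 45255/16504 + 11 = 226799/16504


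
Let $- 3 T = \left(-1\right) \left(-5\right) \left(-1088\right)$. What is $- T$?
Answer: $- \frac{5440}{3} \approx -1813.3$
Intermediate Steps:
$T = \frac{5440}{3}$ ($T = - \frac{\left(-1\right) \left(-5\right) \left(-1088\right)}{3} = - \frac{5 \left(-1088\right)}{3} = \left(- \frac{1}{3}\right) \left(-5440\right) = \frac{5440}{3} \approx 1813.3$)
$- T = \left(-1\right) \frac{5440}{3} = - \frac{5440}{3}$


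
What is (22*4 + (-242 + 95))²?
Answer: 3481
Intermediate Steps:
(22*4 + (-242 + 95))² = (88 - 147)² = (-59)² = 3481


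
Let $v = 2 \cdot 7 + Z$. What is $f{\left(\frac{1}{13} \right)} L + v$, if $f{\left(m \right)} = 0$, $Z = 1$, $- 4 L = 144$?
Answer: $15$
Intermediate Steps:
$L = -36$ ($L = \left(- \frac{1}{4}\right) 144 = -36$)
$v = 15$ ($v = 2 \cdot 7 + 1 = 14 + 1 = 15$)
$f{\left(\frac{1}{13} \right)} L + v = 0 \left(-36\right) + 15 = 0 + 15 = 15$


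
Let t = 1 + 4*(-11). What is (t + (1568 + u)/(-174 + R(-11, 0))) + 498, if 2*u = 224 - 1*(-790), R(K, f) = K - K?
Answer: 77095/174 ≈ 443.07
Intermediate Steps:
R(K, f) = 0
u = 507 (u = (224 - 1*(-790))/2 = (224 + 790)/2 = (½)*1014 = 507)
t = -43 (t = 1 - 44 = -43)
(t + (1568 + u)/(-174 + R(-11, 0))) + 498 = (-43 + (1568 + 507)/(-174 + 0)) + 498 = (-43 + 2075/(-174)) + 498 = (-43 + 2075*(-1/174)) + 498 = (-43 - 2075/174) + 498 = -9557/174 + 498 = 77095/174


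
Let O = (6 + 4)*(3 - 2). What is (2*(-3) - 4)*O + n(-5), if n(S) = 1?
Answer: -99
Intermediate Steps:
O = 10 (O = 10*1 = 10)
(2*(-3) - 4)*O + n(-5) = (2*(-3) - 4)*10 + 1 = (-6 - 4)*10 + 1 = -10*10 + 1 = -100 + 1 = -99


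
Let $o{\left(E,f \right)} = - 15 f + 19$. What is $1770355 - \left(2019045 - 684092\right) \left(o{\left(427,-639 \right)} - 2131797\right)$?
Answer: $2833029682284$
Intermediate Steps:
$o{\left(E,f \right)} = 19 - 15 f$
$1770355 - \left(2019045 - 684092\right) \left(o{\left(427,-639 \right)} - 2131797\right) = 1770355 - \left(2019045 - 684092\right) \left(\left(19 - -9585\right) - 2131797\right) = 1770355 - 1334953 \left(\left(19 + 9585\right) - 2131797\right) = 1770355 - 1334953 \left(9604 - 2131797\right) = 1770355 - 1334953 \left(-2122193\right) = 1770355 - -2833027911929 = 1770355 + 2833027911929 = 2833029682284$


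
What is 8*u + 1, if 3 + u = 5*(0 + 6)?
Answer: 217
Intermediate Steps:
u = 27 (u = -3 + 5*(0 + 6) = -3 + 5*6 = -3 + 30 = 27)
8*u + 1 = 8*27 + 1 = 216 + 1 = 217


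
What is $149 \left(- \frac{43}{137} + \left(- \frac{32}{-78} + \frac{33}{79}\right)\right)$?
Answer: $\frac{32333596}{422097} \approx 76.602$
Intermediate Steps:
$149 \left(- \frac{43}{137} + \left(- \frac{32}{-78} + \frac{33}{79}\right)\right) = 149 \left(\left(-43\right) \frac{1}{137} + \left(\left(-32\right) \left(- \frac{1}{78}\right) + 33 \cdot \frac{1}{79}\right)\right) = 149 \left(- \frac{43}{137} + \left(\frac{16}{39} + \frac{33}{79}\right)\right) = 149 \left(- \frac{43}{137} + \frac{2551}{3081}\right) = 149 \cdot \frac{217004}{422097} = \frac{32333596}{422097}$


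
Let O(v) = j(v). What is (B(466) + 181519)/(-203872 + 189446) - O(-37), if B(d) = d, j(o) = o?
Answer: 351777/14426 ≈ 24.385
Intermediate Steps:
O(v) = v
(B(466) + 181519)/(-203872 + 189446) - O(-37) = (466 + 181519)/(-203872 + 189446) - 1*(-37) = 181985/(-14426) + 37 = 181985*(-1/14426) + 37 = -181985/14426 + 37 = 351777/14426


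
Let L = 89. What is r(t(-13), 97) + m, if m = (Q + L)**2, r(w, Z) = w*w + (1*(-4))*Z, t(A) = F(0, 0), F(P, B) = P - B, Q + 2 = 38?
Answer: 15237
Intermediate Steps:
Q = 36 (Q = -2 + 38 = 36)
t(A) = 0 (t(A) = 0 - 1*0 = 0 + 0 = 0)
r(w, Z) = w**2 - 4*Z
m = 15625 (m = (36 + 89)**2 = 125**2 = 15625)
r(t(-13), 97) + m = (0**2 - 4*97) + 15625 = (0 - 388) + 15625 = -388 + 15625 = 15237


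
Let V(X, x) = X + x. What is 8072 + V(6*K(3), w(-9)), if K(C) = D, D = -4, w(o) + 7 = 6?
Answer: 8047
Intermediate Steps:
w(o) = -1 (w(o) = -7 + 6 = -1)
K(C) = -4
8072 + V(6*K(3), w(-9)) = 8072 + (6*(-4) - 1) = 8072 + (-24 - 1) = 8072 - 25 = 8047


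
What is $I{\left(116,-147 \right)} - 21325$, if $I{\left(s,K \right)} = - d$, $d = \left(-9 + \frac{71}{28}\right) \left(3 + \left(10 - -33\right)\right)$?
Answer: $- \frac{294387}{14} \approx -21028.0$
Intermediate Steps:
$d = - \frac{4163}{14}$ ($d = \left(-9 + 71 \cdot \frac{1}{28}\right) \left(3 + \left(10 + 33\right)\right) = \left(-9 + \frac{71}{28}\right) \left(3 + 43\right) = \left(- \frac{181}{28}\right) 46 = - \frac{4163}{14} \approx -297.36$)
$I{\left(s,K \right)} = \frac{4163}{14}$ ($I{\left(s,K \right)} = \left(-1\right) \left(- \frac{4163}{14}\right) = \frac{4163}{14}$)
$I{\left(116,-147 \right)} - 21325 = \frac{4163}{14} - 21325 = - \frac{294387}{14}$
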